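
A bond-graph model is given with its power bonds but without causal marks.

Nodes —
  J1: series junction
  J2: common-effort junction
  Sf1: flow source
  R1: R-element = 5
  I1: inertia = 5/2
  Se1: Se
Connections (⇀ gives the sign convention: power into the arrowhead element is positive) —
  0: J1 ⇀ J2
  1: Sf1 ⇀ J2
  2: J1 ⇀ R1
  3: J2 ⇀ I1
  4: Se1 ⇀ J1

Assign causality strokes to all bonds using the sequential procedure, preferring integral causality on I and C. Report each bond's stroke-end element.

b1 |Sf1  (Sf1: flow source, stroke at near end)
b4 |J1  (source Se1 imposes e)
b3 |I1  (prefer integral on I1)
b0 |J2  (closing 0-jn rule on J2)
b2 |J1  (J1: bond 0 brought flow, rest push out)

b0 |J2
b1 |Sf1
b2 |J1
b3 |I1
b4 |J1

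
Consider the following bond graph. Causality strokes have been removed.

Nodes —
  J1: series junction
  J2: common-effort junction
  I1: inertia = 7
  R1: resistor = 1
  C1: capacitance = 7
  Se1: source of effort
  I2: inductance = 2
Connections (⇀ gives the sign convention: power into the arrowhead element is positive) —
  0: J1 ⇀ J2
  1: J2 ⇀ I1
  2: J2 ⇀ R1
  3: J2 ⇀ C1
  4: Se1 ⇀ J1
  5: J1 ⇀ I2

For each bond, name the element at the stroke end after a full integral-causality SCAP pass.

#4 stroke at J1  (Se1 (Se) sets effort on bond)
#1 stroke at I1  (I1: I, integral causality)
#3 stroke at J2  (prefer integral on C1)
#0 stroke at J1  (common-e at J2 fixed by 3)
#2 stroke at R1  (common-e at J2 fixed by 3)
#5 stroke at I2  (closing 1-jn rule on J1)

#0 stroke→J1
#1 stroke→I1
#2 stroke→R1
#3 stroke→J2
#4 stroke→J1
#5 stroke→I2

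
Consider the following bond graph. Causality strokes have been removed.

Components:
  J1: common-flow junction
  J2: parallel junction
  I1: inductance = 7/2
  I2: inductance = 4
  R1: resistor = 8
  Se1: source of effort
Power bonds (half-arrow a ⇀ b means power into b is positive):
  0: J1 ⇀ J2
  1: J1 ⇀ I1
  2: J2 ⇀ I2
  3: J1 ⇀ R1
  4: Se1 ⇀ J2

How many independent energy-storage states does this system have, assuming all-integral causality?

2  (I1, I2 all integral)

b4 stroke at J2  (source Se1 imposes e)
b0 stroke at J1  (0-jn J2 has e-setter on 4)
b2 stroke at I2  (J2: bond 4 brought effort, rest push out)
b1 stroke at I1  (I1 integral (f out))
b3 stroke at J1  (J1: bond 1 brought flow, rest push out)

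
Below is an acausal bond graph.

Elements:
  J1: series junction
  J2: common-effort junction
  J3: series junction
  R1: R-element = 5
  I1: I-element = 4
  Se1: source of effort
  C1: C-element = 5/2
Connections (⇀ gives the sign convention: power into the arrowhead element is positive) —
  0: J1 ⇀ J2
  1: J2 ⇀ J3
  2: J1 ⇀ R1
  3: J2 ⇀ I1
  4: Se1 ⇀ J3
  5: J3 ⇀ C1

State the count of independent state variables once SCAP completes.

2  (C1, I1 all integral)

β4 |J3  (Se1 (Se) sets effort on bond)
β3 |I1  (I1: I, integral causality)
β5 |J3  (C1 integral (e out))
β1 |J2  (J3 needs exactly one f-in)
β0 |J1  (0-jn J2 has e-setter on 1)
β2 |R1  (only one flow-in slot at J1)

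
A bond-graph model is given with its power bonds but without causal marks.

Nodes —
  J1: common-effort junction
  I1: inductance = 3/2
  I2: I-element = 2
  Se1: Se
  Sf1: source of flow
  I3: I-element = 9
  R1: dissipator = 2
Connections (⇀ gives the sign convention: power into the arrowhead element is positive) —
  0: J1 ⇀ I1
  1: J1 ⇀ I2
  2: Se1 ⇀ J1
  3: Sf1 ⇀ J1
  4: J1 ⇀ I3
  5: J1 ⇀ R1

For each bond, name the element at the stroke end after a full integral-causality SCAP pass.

b0 →I1
b1 →I2
b2 →J1
b3 →Sf1
b4 →I3
b5 →R1

bond 2 →J1  (Se1 (Se) sets effort on bond)
bond 3 →Sf1  (Sf1 fixes flow; stroke at Sf1)
bond 0 →I1  (J1 effort already set via bond 2)
bond 1 →I2  (common-e at J1 fixed by 2)
bond 4 →I3  (J1: bond 2 brought effort, rest push out)
bond 5 →R1  (J1 effort already set via bond 2)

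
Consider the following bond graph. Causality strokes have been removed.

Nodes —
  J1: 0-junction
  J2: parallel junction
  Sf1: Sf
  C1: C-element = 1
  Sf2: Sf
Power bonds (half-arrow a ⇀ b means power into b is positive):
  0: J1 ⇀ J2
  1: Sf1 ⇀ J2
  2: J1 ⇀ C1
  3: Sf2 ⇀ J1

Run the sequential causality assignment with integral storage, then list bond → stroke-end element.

β1 →Sf1  (source Sf1 imposes f)
β3 →Sf2  (Sf2 (Sf) sets flow on bond)
β0 →J2  (only one effort-in slot at J2)
β2 →J1  (closing 0-jn rule on J1)

bond 0 stroke at J2
bond 1 stroke at Sf1
bond 2 stroke at J1
bond 3 stroke at Sf2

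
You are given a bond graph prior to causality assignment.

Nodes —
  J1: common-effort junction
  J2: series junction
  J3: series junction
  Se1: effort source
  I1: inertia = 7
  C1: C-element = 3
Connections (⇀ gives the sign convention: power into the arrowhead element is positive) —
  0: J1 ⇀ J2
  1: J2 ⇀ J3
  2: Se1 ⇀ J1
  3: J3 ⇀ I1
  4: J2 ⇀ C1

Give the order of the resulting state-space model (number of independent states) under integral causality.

2  (C1, I1 all integral)

β2 stroke→J1  (Se1 fixes effort; stroke away)
β0 stroke→J2  (0-jn J1 has e-setter on 2)
β3 stroke→I1  (I1 integral (f out))
β1 stroke→J3  (J3: bond 3 brought flow, rest push out)
β4 stroke→J2  (J2: bond 1 brought flow, rest push out)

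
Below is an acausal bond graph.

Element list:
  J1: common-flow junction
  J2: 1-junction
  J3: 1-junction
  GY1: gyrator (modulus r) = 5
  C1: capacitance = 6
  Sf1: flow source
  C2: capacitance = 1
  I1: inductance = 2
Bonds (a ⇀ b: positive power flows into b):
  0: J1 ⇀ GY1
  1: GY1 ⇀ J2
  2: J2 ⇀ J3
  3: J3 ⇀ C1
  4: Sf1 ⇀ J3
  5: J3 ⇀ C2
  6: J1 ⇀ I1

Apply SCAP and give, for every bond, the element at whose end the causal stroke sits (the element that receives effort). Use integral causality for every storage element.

bond 0 →J1
bond 1 →J2
bond 2 →J3
bond 3 →J3
bond 4 →Sf1
bond 5 →J3
bond 6 →I1

#4 stroke→Sf1  (Sf1 fixes flow; stroke at Sf1)
#2 stroke→J3  (J3: bond 4 brought flow, rest push out)
#3 stroke→J3  (J3: bond 4 brought flow, rest push out)
#5 stroke→J3  (J3 flow already set via bond 4)
#1 stroke→J2  (J2: bond 2 brought flow, rest push out)
#0 stroke→J1  (through GY1, causality inverts; strokes same side of GY1)
#6 stroke→I1  (J1 needs exactly one f-in)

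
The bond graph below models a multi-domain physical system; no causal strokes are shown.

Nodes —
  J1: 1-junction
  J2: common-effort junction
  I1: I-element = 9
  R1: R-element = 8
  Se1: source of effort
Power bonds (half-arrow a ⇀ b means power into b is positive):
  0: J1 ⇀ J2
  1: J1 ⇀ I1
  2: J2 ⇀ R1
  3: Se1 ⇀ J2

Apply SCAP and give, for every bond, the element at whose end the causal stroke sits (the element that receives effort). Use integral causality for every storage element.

bond 0 |J1
bond 1 |I1
bond 2 |R1
bond 3 |J2

β3 |J2  (source Se1 imposes e)
β0 |J1  (0-jn J2 has e-setter on 3)
β2 |R1  (J2: bond 3 brought effort, rest push out)
β1 |I1  (J1 needs exactly one f-in)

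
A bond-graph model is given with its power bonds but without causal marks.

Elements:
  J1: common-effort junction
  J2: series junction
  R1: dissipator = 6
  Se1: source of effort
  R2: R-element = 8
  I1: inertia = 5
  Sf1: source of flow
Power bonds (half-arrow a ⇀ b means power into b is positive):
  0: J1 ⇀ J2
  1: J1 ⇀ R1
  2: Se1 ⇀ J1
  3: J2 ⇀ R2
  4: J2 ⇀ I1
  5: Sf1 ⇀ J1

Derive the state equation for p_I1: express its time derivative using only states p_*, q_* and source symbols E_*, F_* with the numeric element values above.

dp_I1/dt = E_Se1 - 8*p_I1/5

bond 2 |J1  (source Se1 imposes e)
bond 5 |Sf1  (Sf1: flow source, stroke at near end)
bond 0 |J2  (J1 effort already set via bond 2)
bond 1 |R1  (0-jn J1 has e-setter on 2)
bond 4 |I1  (prefer integral on I1)
bond 3 |J2  (J2: bond 4 brought flow, rest push out)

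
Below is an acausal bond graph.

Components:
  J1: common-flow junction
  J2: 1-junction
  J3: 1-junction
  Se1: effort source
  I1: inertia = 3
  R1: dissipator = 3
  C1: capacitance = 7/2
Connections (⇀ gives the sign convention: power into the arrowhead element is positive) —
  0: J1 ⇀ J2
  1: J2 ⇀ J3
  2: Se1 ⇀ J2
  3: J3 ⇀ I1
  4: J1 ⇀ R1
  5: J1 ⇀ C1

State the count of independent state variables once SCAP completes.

b2 stroke at J2  (Se1 fixes effort; stroke away)
b3 stroke at I1  (prefer integral on I1)
b1 stroke at J3  (common-f at J3 fixed by 3)
b0 stroke at J2  (J2: bond 1 brought flow, rest push out)
b4 stroke at J1  (common-f at J1 fixed by 0)
b5 stroke at J1  (J1 flow already set via bond 0)

2  (C1, I1 all integral)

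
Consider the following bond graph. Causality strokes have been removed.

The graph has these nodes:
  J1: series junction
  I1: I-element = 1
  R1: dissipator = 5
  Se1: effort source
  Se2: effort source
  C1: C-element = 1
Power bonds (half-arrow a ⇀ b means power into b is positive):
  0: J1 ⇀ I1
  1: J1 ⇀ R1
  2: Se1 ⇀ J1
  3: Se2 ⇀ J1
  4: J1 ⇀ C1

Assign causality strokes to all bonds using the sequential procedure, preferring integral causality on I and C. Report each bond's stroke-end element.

#0 |I1
#1 |J1
#2 |J1
#3 |J1
#4 |J1

#2 stroke at J1  (Se1 (Se) sets effort on bond)
#3 stroke at J1  (source Se2 imposes e)
#0 stroke at I1  (I1 integral (f out))
#1 stroke at J1  (J1: bond 0 brought flow, rest push out)
#4 stroke at J1  (J1 flow already set via bond 0)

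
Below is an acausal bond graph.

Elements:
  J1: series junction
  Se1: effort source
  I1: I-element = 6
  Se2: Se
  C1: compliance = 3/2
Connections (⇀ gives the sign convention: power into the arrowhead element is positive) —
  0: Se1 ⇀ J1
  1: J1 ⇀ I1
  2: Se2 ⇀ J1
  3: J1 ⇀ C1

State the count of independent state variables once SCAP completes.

β0 |J1  (source Se1 imposes e)
β2 |J1  (source Se2 imposes e)
β1 |I1  (I1: I, integral causality)
β3 |J1  (J1 flow already set via bond 1)

2  (C1, I1 all integral)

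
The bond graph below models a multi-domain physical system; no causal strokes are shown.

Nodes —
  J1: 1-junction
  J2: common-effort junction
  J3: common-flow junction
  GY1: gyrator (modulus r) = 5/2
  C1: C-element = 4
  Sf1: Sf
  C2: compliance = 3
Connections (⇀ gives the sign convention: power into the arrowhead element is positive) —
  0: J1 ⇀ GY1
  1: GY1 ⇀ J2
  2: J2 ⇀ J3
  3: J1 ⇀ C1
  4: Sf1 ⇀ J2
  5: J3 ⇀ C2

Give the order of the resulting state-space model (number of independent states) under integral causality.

bond 4 stroke at Sf1  (source Sf1 imposes f)
bond 3 stroke at J1  (C1 outputs effort q/C1)
bond 0 stroke at GY1  (closing 1-jn rule on J1)
bond 1 stroke at GY1  (GY1: gyrator matches bond 0)
bond 2 stroke at J2  (closing 0-jn rule on J2)
bond 5 stroke at J3  (J3: bond 2 brought flow, rest push out)

2  (C1, C2 all integral)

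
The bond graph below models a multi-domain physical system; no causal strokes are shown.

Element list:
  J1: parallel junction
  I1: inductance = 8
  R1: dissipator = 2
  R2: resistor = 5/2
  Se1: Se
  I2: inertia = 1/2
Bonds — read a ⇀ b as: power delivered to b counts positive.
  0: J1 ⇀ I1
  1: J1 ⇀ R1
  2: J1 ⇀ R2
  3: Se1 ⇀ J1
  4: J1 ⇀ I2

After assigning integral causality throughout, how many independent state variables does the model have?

#3 stroke→J1  (Se1: effort source, stroke at far end)
#0 stroke→I1  (J1: bond 3 brought effort, rest push out)
#1 stroke→R1  (J1: bond 3 brought effort, rest push out)
#2 stroke→R2  (J1: bond 3 brought effort, rest push out)
#4 stroke→I2  (J1 effort already set via bond 3)

2  (I1, I2 all integral)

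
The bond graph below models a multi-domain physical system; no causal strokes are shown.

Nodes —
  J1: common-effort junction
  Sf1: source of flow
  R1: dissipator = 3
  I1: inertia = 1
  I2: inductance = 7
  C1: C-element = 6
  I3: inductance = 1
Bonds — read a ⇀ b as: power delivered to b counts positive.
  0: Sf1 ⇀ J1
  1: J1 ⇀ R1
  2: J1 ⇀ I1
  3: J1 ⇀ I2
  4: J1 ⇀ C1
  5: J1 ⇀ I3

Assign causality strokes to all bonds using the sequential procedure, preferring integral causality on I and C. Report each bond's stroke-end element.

β0 →Sf1  (Sf1 (Sf) sets flow on bond)
β2 →I1  (prefer integral on I1)
β3 →I2  (I2 integral (f out))
β4 →J1  (prefer integral on C1)
β1 →R1  (0-jn J1 has e-setter on 4)
β5 →I3  (common-e at J1 fixed by 4)

bond 0 →Sf1
bond 1 →R1
bond 2 →I1
bond 3 →I2
bond 4 →J1
bond 5 →I3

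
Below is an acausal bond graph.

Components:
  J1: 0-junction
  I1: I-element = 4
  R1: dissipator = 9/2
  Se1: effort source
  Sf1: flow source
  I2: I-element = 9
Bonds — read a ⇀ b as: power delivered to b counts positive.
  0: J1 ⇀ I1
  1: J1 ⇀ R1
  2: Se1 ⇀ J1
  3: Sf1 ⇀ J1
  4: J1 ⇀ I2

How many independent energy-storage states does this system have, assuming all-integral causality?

2  (I1, I2 all integral)

β2 →J1  (Se1 fixes effort; stroke away)
β3 →Sf1  (Sf1 (Sf) sets flow on bond)
β0 →I1  (J1 effort already set via bond 2)
β1 →R1  (common-e at J1 fixed by 2)
β4 →I2  (J1 effort already set via bond 2)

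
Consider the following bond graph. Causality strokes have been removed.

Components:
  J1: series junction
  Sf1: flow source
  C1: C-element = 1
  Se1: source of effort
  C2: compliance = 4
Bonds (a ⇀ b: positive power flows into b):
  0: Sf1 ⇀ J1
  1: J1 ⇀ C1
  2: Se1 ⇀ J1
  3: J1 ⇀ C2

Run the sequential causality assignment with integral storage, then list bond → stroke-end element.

#0 stroke at Sf1
#1 stroke at J1
#2 stroke at J1
#3 stroke at J1

bond 0 |Sf1  (Sf1: flow source, stroke at near end)
bond 2 |J1  (Se1 (Se) sets effort on bond)
bond 1 |J1  (common-f at J1 fixed by 0)
bond 3 |J1  (1-jn J1 has f-setter on 0)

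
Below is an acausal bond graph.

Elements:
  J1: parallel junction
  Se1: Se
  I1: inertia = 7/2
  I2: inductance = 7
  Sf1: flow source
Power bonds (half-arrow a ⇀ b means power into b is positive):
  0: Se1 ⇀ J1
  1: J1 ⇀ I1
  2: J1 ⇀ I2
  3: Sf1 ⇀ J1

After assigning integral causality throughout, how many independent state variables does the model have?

b0 stroke at J1  (Se1: effort source, stroke at far end)
b3 stroke at Sf1  (Sf1: flow source, stroke at near end)
b1 stroke at I1  (0-jn J1 has e-setter on 0)
b2 stroke at I2  (J1 effort already set via bond 0)

2  (I1, I2 all integral)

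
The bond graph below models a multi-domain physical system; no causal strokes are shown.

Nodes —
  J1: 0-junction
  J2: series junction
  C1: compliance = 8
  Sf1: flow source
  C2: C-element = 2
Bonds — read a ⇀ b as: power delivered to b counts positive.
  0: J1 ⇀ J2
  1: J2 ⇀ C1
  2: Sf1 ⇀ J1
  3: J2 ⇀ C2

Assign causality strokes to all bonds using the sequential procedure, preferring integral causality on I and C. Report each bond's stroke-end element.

bond 0 →J1
bond 1 →J2
bond 2 →Sf1
bond 3 →J2

β2 |Sf1  (Sf1 (Sf) sets flow on bond)
β0 |J1  (J1 needs exactly one e-in)
β1 |J2  (1-jn J2 has f-setter on 0)
β3 |J2  (J2: bond 0 brought flow, rest push out)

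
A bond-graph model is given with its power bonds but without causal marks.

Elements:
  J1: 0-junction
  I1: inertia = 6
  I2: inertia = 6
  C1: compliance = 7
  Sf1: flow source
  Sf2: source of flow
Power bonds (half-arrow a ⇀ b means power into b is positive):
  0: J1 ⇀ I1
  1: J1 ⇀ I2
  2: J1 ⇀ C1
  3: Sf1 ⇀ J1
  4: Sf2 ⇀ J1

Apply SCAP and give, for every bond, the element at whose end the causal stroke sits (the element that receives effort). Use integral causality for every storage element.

β3 |Sf1  (Sf1: flow source, stroke at near end)
β4 |Sf2  (Sf2 fixes flow; stroke at Sf2)
β0 |I1  (prefer integral on I1)
β1 |I2  (I2 integral (f out))
β2 |J1  (only one effort-in slot at J1)

b0 stroke at I1
b1 stroke at I2
b2 stroke at J1
b3 stroke at Sf1
b4 stroke at Sf2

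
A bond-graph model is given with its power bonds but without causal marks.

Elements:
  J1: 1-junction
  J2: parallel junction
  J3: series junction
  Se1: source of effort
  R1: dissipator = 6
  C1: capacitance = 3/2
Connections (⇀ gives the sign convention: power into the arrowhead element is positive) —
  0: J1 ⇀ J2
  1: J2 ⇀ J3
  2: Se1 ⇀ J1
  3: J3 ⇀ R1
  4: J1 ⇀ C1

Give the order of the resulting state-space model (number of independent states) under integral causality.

1  (C1 all integral)

b2 →J1  (Se1 (Se) sets effort on bond)
b4 →J1  (C1 integral (e out))
b0 →J2  (closing 1-jn rule on J1)
b1 →J3  (common-e at J2 fixed by 0)
b3 →R1  (J3: last free bond brings flow in)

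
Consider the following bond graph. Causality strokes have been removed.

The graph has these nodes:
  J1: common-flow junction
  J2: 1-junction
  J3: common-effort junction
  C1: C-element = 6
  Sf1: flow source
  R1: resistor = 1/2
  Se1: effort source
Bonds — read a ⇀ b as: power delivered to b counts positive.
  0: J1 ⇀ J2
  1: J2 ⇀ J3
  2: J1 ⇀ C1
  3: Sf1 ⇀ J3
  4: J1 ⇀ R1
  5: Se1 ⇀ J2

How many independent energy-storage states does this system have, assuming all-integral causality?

bond 3 |Sf1  (source Sf1 imposes f)
bond 5 |J2  (Se1 fixes effort; stroke away)
bond 1 |J3  (J3: last free bond brings effort in)
bond 0 |J2  (1-jn J2 has f-setter on 1)
bond 2 |J1  (1-jn J1 has f-setter on 0)
bond 4 |J1  (common-f at J1 fixed by 0)

1  (C1 all integral)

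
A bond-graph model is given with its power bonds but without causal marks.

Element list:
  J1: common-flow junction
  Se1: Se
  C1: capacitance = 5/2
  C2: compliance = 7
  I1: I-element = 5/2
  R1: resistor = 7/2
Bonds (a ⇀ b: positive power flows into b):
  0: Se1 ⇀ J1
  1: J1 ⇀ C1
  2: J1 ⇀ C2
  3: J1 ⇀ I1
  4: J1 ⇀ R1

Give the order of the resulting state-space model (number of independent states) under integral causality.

#0 stroke at J1  (Se1: effort source, stroke at far end)
#1 stroke at J1  (prefer integral on C1)
#2 stroke at J1  (C2 integral (e out))
#3 stroke at I1  (I1 integral (f out))
#4 stroke at J1  (1-jn J1 has f-setter on 3)

3  (C1, C2, I1 all integral)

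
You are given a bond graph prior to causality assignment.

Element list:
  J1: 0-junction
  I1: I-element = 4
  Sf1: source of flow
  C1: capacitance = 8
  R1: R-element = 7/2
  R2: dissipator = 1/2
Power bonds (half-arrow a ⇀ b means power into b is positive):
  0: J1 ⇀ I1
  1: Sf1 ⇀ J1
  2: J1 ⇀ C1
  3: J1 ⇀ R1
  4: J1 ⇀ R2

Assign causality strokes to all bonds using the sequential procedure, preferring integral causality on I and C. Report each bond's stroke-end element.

b0 |I1
b1 |Sf1
b2 |J1
b3 |R1
b4 |R2

b1 →Sf1  (Sf1: flow source, stroke at near end)
b0 →I1  (I1 outputs flow p/I1)
b2 →J1  (C1 integral (e out))
b3 →R1  (J1 effort already set via bond 2)
b4 →R2  (J1 effort already set via bond 2)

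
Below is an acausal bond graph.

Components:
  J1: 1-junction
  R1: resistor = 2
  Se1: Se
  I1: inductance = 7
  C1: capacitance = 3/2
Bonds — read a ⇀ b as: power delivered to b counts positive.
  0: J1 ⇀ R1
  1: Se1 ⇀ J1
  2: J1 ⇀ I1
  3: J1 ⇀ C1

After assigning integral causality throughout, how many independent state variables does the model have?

2  (C1, I1 all integral)

#1 stroke at J1  (Se1 fixes effort; stroke away)
#2 stroke at I1  (I1: I, integral causality)
#0 stroke at J1  (1-jn J1 has f-setter on 2)
#3 stroke at J1  (J1 flow already set via bond 2)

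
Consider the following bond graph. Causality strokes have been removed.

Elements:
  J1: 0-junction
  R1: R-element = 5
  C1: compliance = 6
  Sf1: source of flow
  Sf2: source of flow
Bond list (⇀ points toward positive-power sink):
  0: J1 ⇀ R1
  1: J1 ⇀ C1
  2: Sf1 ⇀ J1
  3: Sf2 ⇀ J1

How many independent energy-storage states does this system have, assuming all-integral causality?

#2 stroke→Sf1  (Sf1: flow source, stroke at near end)
#3 stroke→Sf2  (Sf2: flow source, stroke at near end)
#1 stroke→J1  (C1 outputs effort q/C1)
#0 stroke→R1  (0-jn J1 has e-setter on 1)

1  (C1 all integral)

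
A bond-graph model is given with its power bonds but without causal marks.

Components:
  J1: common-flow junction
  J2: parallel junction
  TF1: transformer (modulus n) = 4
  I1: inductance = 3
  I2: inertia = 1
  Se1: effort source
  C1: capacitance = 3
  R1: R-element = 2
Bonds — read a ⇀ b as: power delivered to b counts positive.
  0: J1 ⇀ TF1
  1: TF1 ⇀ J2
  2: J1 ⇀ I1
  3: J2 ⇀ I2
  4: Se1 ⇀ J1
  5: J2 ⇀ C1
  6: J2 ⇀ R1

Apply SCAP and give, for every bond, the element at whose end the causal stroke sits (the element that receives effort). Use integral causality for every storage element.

bond 4 stroke→J1  (Se1: effort source, stroke at far end)
bond 2 stroke→I1  (prefer integral on I1)
bond 0 stroke→J1  (J1 flow already set via bond 2)
bond 1 stroke→TF1  (TF TF1: opposite of bond 0)
bond 3 stroke→I2  (I2 integral (f out))
bond 5 stroke→J2  (C1 outputs effort q/C1)
bond 6 stroke→R1  (0-jn J2 has e-setter on 5)

β0 |J1
β1 |TF1
β2 |I1
β3 |I2
β4 |J1
β5 |J2
β6 |R1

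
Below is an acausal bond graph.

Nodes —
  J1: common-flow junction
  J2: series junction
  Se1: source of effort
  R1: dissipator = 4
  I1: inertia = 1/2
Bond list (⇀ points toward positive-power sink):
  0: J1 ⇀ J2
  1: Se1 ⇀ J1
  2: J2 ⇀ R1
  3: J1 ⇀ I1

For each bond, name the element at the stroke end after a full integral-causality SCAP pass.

β0 stroke at J1
β1 stroke at J1
β2 stroke at J2
β3 stroke at I1

β1 |J1  (Se1 (Se) sets effort on bond)
β3 |I1  (I1 integral (f out))
β0 |J1  (common-f at J1 fixed by 3)
β2 |J2  (J2 flow already set via bond 0)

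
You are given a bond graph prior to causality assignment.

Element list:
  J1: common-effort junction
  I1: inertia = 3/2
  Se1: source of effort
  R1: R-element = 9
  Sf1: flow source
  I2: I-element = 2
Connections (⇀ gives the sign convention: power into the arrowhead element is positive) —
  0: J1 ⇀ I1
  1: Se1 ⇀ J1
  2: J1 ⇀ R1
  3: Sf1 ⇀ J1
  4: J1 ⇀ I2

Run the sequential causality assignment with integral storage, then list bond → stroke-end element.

β1 stroke at J1  (Se1 (Se) sets effort on bond)
β3 stroke at Sf1  (Sf1 fixes flow; stroke at Sf1)
β0 stroke at I1  (common-e at J1 fixed by 1)
β2 stroke at R1  (common-e at J1 fixed by 1)
β4 stroke at I2  (J1 effort already set via bond 1)

b0 →I1
b1 →J1
b2 →R1
b3 →Sf1
b4 →I2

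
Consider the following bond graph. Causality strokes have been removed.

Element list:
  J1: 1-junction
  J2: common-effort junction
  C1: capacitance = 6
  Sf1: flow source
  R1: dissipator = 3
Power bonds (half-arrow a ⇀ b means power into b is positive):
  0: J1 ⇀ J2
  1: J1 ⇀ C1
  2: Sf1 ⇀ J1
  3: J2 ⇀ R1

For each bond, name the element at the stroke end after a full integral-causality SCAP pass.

#0 →J1
#1 →J1
#2 →Sf1
#3 →J2

bond 2 |Sf1  (Sf1: flow source, stroke at near end)
bond 0 |J1  (J1 flow already set via bond 2)
bond 1 |J1  (J1: bond 2 brought flow, rest push out)
bond 3 |J2  (only one effort-in slot at J2)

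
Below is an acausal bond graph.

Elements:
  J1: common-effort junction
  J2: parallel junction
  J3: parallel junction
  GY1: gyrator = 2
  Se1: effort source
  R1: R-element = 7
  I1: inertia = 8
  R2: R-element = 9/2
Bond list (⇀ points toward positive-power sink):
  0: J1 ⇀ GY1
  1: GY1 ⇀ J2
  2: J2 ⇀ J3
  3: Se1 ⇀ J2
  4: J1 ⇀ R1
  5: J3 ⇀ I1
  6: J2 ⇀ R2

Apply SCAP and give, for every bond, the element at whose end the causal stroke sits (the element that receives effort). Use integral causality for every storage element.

β0 |GY1
β1 |GY1
β2 |J3
β3 |J2
β4 |J1
β5 |I1
β6 |R2

bond 3 →J2  (source Se1 imposes e)
bond 1 →GY1  (0-jn J2 has e-setter on 3)
bond 2 →J3  (J2: bond 3 brought effort, rest push out)
bond 6 →R2  (0-jn J2 has e-setter on 3)
bond 5 →I1  (J3 effort already set via bond 2)
bond 0 →GY1  (through GY1, causality inverts; strokes same side of GY1)
bond 4 →J1  (only one effort-in slot at J1)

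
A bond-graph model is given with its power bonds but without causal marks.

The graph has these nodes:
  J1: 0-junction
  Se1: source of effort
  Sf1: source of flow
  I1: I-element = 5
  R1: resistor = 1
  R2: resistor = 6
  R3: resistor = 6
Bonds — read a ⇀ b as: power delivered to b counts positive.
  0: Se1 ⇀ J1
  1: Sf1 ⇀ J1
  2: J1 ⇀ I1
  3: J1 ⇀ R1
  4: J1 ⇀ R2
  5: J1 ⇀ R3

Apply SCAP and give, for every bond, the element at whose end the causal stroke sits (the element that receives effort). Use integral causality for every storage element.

#0 →J1
#1 →Sf1
#2 →I1
#3 →R1
#4 →R2
#5 →R3

b0 stroke at J1  (source Se1 imposes e)
b1 stroke at Sf1  (Sf1 (Sf) sets flow on bond)
b2 stroke at I1  (J1 effort already set via bond 0)
b3 stroke at R1  (common-e at J1 fixed by 0)
b4 stroke at R2  (J1: bond 0 brought effort, rest push out)
b5 stroke at R3  (J1 effort already set via bond 0)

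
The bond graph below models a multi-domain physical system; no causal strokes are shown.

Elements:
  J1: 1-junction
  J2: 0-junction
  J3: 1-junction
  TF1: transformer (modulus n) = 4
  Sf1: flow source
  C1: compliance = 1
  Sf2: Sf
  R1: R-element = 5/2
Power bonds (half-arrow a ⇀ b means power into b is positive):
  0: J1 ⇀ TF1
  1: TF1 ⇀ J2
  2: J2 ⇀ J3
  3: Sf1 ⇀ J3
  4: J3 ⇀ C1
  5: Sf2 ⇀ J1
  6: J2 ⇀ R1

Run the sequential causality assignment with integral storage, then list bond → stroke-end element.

bond 3 stroke at Sf1  (Sf1: flow source, stroke at near end)
bond 5 stroke at Sf2  (source Sf2 imposes f)
bond 0 stroke at J1  (J1: bond 5 brought flow, rest push out)
bond 2 stroke at J3  (1-jn J3 has f-setter on 3)
bond 4 stroke at J3  (J3 flow already set via bond 3)
bond 1 stroke at TF1  (TF1: transformer flips bond 0)
bond 6 stroke at J2  (J2: last free bond brings effort in)

b0 stroke at J1
b1 stroke at TF1
b2 stroke at J3
b3 stroke at Sf1
b4 stroke at J3
b5 stroke at Sf2
b6 stroke at J2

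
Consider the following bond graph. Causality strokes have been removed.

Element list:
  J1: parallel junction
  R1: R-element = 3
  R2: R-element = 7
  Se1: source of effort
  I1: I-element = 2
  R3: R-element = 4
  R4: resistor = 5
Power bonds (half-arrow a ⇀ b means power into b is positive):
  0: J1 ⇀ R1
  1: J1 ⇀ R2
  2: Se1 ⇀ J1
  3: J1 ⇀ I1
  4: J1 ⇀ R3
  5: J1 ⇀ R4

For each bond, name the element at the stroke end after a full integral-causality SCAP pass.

β2 stroke→J1  (Se1: effort source, stroke at far end)
β0 stroke→R1  (common-e at J1 fixed by 2)
β1 stroke→R2  (J1 effort already set via bond 2)
β3 stroke→I1  (J1: bond 2 brought effort, rest push out)
β4 stroke→R3  (common-e at J1 fixed by 2)
β5 stroke→R4  (J1: bond 2 brought effort, rest push out)

bond 0 stroke→R1
bond 1 stroke→R2
bond 2 stroke→J1
bond 3 stroke→I1
bond 4 stroke→R3
bond 5 stroke→R4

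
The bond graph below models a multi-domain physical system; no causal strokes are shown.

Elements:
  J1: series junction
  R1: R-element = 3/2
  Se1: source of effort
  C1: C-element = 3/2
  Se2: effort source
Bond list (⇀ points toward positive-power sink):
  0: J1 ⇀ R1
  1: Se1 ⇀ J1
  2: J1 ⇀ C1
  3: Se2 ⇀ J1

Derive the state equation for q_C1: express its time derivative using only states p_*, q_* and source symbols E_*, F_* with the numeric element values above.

b1 stroke→J1  (source Se1 imposes e)
b3 stroke→J1  (source Se2 imposes e)
b2 stroke→J1  (prefer integral on C1)
b0 stroke→R1  (J1: last free bond brings flow in)

dq_C1/dt = 2*E_Se1/3 + 2*E_Se2/3 - 4*q_C1/9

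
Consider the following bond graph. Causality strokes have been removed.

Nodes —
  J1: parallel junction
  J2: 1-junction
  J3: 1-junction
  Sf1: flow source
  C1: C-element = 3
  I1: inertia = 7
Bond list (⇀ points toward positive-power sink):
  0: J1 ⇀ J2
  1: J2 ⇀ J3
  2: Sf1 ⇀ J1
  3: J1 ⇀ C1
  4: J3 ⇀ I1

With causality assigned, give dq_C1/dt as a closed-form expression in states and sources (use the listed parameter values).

dq_C1/dt = F_Sf1 - p_I1/7

#2 stroke at Sf1  (source Sf1 imposes f)
#3 stroke at J1  (C1 integral (e out))
#0 stroke at J2  (J1: bond 3 brought effort, rest push out)
#1 stroke at J3  (J2 needs exactly one f-in)
#4 stroke at I1  (J3 needs exactly one f-in)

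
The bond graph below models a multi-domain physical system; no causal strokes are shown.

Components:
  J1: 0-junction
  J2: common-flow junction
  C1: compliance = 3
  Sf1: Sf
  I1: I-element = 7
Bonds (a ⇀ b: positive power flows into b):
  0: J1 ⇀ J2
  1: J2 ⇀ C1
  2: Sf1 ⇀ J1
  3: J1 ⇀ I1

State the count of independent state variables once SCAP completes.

2  (C1, I1 all integral)

bond 2 stroke at Sf1  (Sf1: flow source, stroke at near end)
bond 1 stroke at J2  (C1 integral (e out))
bond 0 stroke at J1  (closing 1-jn rule on J2)
bond 3 stroke at I1  (J1 effort already set via bond 0)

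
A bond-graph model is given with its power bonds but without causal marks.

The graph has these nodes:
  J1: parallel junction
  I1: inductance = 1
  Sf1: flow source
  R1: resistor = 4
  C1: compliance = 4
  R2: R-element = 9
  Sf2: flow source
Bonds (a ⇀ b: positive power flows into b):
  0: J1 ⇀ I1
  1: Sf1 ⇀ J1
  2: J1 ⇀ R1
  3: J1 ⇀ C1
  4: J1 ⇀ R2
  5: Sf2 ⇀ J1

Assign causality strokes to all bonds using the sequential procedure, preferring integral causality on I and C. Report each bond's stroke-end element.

bond 1 stroke→Sf1  (source Sf1 imposes f)
bond 5 stroke→Sf2  (Sf2: flow source, stroke at near end)
bond 0 stroke→I1  (I1: I, integral causality)
bond 3 stroke→J1  (C1 integral (e out))
bond 2 stroke→R1  (J1 effort already set via bond 3)
bond 4 stroke→R2  (0-jn J1 has e-setter on 3)

b0 |I1
b1 |Sf1
b2 |R1
b3 |J1
b4 |R2
b5 |Sf2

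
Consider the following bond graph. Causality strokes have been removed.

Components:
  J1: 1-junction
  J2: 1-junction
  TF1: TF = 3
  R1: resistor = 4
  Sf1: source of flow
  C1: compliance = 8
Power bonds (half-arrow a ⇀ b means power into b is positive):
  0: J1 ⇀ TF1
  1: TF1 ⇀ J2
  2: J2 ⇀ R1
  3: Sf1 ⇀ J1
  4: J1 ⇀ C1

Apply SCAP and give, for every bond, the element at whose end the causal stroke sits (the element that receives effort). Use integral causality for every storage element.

b3 stroke→Sf1  (Sf1 (Sf) sets flow on bond)
b0 stroke→J1  (common-f at J1 fixed by 3)
b4 stroke→J1  (J1: bond 3 brought flow, rest push out)
b1 stroke→TF1  (TF TF1: opposite of bond 0)
b2 stroke→J2  (J2: bond 1 brought flow, rest push out)

β0 →J1
β1 →TF1
β2 →J2
β3 →Sf1
β4 →J1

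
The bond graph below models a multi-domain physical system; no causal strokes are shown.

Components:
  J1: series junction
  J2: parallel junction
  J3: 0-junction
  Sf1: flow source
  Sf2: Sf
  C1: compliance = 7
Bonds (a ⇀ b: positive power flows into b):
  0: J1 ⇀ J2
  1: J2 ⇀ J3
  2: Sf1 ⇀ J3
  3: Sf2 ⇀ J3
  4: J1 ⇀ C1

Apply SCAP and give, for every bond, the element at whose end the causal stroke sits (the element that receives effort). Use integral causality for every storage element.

bond 2 |Sf1  (Sf1: flow source, stroke at near end)
bond 3 |Sf2  (Sf2 fixes flow; stroke at Sf2)
bond 1 |J3  (J3 needs exactly one e-in)
bond 0 |J2  (only one effort-in slot at J2)
bond 4 |J1  (J1: bond 0 brought flow, rest push out)

bond 0 stroke at J2
bond 1 stroke at J3
bond 2 stroke at Sf1
bond 3 stroke at Sf2
bond 4 stroke at J1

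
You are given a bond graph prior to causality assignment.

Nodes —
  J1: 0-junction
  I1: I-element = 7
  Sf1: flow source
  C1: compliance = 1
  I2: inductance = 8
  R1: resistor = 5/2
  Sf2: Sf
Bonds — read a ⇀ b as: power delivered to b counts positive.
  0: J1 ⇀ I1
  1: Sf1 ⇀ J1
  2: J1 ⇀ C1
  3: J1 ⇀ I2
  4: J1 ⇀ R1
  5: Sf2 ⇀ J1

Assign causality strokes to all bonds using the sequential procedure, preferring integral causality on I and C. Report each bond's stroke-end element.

#0 stroke→I1
#1 stroke→Sf1
#2 stroke→J1
#3 stroke→I2
#4 stroke→R1
#5 stroke→Sf2

#1 |Sf1  (Sf1 (Sf) sets flow on bond)
#5 |Sf2  (Sf2 (Sf) sets flow on bond)
#0 |I1  (I1 integral (f out))
#2 |J1  (C1 integral (e out))
#3 |I2  (J1 effort already set via bond 2)
#4 |R1  (0-jn J1 has e-setter on 2)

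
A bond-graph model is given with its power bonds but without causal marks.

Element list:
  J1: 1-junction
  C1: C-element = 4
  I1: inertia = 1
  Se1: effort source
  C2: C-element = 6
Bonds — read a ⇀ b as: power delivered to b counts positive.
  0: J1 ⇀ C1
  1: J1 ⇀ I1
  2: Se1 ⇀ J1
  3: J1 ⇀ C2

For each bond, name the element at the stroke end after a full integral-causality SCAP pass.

β2 stroke at J1  (source Se1 imposes e)
β0 stroke at J1  (prefer integral on C1)
β1 stroke at I1  (I1 outputs flow p/I1)
β3 stroke at J1  (J1: bond 1 brought flow, rest push out)

#0 →J1
#1 →I1
#2 →J1
#3 →J1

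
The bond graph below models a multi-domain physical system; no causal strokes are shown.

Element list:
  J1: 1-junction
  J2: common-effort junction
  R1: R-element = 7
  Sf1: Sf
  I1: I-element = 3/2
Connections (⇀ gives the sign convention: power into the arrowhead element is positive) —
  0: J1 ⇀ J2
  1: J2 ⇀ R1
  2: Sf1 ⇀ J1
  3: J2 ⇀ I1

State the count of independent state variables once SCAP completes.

1  (I1 all integral)

bond 2 stroke→Sf1  (source Sf1 imposes f)
bond 0 stroke→J1  (1-jn J1 has f-setter on 2)
bond 3 stroke→I1  (I1: I, integral causality)
bond 1 stroke→J2  (J2 needs exactly one e-in)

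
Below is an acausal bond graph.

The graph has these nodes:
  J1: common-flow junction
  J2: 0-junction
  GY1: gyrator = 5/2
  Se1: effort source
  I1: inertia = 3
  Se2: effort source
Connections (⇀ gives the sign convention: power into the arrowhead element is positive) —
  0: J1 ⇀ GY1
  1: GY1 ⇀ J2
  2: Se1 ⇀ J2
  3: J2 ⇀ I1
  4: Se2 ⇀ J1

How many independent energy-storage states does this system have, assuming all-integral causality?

#2 stroke→J2  (Se1: effort source, stroke at far end)
#4 stroke→J1  (Se2: effort source, stroke at far end)
#0 stroke→GY1  (closing 1-jn rule on J1)
#1 stroke→GY1  (common-e at J2 fixed by 2)
#3 stroke→I1  (common-e at J2 fixed by 2)

1  (I1 all integral)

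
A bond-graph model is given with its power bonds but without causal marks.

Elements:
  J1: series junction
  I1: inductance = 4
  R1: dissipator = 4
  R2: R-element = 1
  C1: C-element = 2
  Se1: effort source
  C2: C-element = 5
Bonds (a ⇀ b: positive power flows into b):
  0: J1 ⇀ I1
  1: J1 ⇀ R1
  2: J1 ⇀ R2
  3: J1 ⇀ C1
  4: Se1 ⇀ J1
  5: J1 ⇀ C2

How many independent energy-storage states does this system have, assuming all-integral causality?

#4 |J1  (Se1 fixes effort; stroke away)
#0 |I1  (I1 outputs flow p/I1)
#1 |J1  (J1: bond 0 brought flow, rest push out)
#2 |J1  (J1: bond 0 brought flow, rest push out)
#3 |J1  (J1: bond 0 brought flow, rest push out)
#5 |J1  (J1: bond 0 brought flow, rest push out)

3  (C1, C2, I1 all integral)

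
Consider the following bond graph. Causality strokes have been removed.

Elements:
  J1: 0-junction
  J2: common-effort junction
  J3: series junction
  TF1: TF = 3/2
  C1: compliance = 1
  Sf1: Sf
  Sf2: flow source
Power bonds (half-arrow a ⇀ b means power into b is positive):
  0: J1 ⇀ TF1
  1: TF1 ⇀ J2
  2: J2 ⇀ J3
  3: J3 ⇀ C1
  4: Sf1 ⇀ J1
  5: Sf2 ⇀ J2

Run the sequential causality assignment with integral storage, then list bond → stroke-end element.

#0 →J1
#1 →TF1
#2 →J2
#3 →J3
#4 →Sf1
#5 →Sf2

β4 stroke→Sf1  (Sf1 (Sf) sets flow on bond)
β5 stroke→Sf2  (Sf2: flow source, stroke at near end)
β0 stroke→J1  (closing 0-jn rule on J1)
β1 stroke→TF1  (TF1 one-in-one-out from 0)
β2 stroke→J2  (J2: last free bond brings effort in)
β3 stroke→J3  (J3: bond 2 brought flow, rest push out)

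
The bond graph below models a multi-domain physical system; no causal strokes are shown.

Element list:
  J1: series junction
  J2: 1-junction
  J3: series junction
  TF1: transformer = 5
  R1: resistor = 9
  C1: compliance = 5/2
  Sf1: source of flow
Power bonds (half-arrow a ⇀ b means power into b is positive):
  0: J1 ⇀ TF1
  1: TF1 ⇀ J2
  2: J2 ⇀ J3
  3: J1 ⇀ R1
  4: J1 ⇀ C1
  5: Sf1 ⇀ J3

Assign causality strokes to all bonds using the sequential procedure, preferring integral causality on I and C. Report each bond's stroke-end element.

bond 5 stroke at Sf1  (source Sf1 imposes f)
bond 2 stroke at J3  (common-f at J3 fixed by 5)
bond 1 stroke at J2  (common-f at J2 fixed by 2)
bond 0 stroke at TF1  (TF1: transformer flips bond 1)
bond 3 stroke at J1  (common-f at J1 fixed by 0)
bond 4 stroke at J1  (J1: bond 0 brought flow, rest push out)

b0 stroke at TF1
b1 stroke at J2
b2 stroke at J3
b3 stroke at J1
b4 stroke at J1
b5 stroke at Sf1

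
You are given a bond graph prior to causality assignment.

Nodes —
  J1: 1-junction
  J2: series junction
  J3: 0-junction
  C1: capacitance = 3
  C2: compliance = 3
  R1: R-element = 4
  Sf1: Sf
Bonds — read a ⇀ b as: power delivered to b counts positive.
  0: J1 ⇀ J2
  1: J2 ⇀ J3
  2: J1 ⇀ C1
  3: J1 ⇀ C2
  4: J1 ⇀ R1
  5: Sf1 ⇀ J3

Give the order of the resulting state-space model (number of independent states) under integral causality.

2  (C1, C2 all integral)

b5 →Sf1  (source Sf1 imposes f)
b1 →J3  (J3 needs exactly one e-in)
b0 →J2  (J2 flow already set via bond 1)
b2 →J1  (common-f at J1 fixed by 0)
b3 →J1  (1-jn J1 has f-setter on 0)
b4 →J1  (J1: bond 0 brought flow, rest push out)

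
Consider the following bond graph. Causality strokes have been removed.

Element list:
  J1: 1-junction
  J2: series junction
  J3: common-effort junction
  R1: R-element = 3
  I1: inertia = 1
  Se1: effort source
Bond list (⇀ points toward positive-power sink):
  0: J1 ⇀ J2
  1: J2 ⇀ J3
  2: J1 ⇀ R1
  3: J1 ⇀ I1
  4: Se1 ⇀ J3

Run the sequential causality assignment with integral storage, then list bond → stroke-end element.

bond 4 →J3  (Se1: effort source, stroke at far end)
bond 1 →J2  (J3: bond 4 brought effort, rest push out)
bond 0 →J1  (J2 needs exactly one f-in)
bond 3 →I1  (I1 outputs flow p/I1)
bond 2 →J1  (J1: bond 3 brought flow, rest push out)

bond 0 stroke→J1
bond 1 stroke→J2
bond 2 stroke→J1
bond 3 stroke→I1
bond 4 stroke→J3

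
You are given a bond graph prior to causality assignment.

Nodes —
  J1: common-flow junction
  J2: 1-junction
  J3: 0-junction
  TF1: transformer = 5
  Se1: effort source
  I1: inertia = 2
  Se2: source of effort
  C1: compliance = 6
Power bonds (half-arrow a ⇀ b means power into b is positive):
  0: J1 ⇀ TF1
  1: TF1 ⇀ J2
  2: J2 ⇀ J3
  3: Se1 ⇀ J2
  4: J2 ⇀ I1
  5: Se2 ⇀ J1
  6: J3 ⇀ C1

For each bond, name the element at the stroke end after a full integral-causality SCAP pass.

β0 stroke at TF1
β1 stroke at J2
β2 stroke at J2
β3 stroke at J2
β4 stroke at I1
β5 stroke at J1
β6 stroke at J3

#3 |J2  (Se1 fixes effort; stroke away)
#5 |J1  (Se2: effort source, stroke at far end)
#0 |TF1  (only one flow-in slot at J1)
#1 |J2  (TF1 one-in-one-out from 0)
#4 |I1  (I1: I, integral causality)
#2 |J2  (1-jn J2 has f-setter on 4)
#6 |J3  (closing 0-jn rule on J3)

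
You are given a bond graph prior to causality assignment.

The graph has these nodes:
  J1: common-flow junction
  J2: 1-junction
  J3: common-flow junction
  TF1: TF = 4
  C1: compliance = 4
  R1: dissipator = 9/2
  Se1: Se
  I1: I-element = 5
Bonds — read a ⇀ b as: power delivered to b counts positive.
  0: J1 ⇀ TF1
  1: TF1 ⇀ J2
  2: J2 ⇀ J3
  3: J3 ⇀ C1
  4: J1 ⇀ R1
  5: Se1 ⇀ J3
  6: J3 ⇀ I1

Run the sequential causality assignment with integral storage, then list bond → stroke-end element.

b5 stroke at J3  (source Se1 imposes e)
b3 stroke at J3  (C1: C, integral causality)
b6 stroke at I1  (I1 integral (f out))
b2 stroke at J3  (common-f at J3 fixed by 6)
b1 stroke at J2  (J2: bond 2 brought flow, rest push out)
b0 stroke at TF1  (TF1 one-in-one-out from 1)
b4 stroke at J1  (J1 flow already set via bond 0)

bond 0 →TF1
bond 1 →J2
bond 2 →J3
bond 3 →J3
bond 4 →J1
bond 5 →J3
bond 6 →I1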